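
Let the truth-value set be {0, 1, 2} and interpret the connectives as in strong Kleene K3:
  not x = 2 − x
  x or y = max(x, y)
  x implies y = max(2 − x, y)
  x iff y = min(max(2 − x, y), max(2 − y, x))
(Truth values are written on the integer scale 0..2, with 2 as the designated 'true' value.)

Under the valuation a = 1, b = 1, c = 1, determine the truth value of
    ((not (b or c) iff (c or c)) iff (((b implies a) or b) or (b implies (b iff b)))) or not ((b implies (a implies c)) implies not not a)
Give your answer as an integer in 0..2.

1

b or c = 1 or 1 = 1
not (b or c) = not 1 = 1
c or c = 1 or 1 = 1
not (b or c) iff (c or c) = 1 iff 1 = 1
b implies a = 1 implies 1 = 1
(b implies a) or b = 1 or 1 = 1
b iff b = 1 iff 1 = 1
b implies (b iff b) = 1 implies 1 = 1
((b implies a) or b) or (b implies (b iff b)) = 1 or 1 = 1
(not (b or c) iff (c or c)) iff (((b implies a) or b) or (b implies (b iff b))) = 1 iff 1 = 1
a implies c = 1 implies 1 = 1
b implies (a implies c) = 1 implies 1 = 1
not a = not 1 = 1
not not a = not 1 = 1
(b implies (a implies c)) implies not not a = 1 implies 1 = 1
not ((b implies (a implies c)) implies not not a) = not 1 = 1
((not (b or c) iff (c or c)) iff (((b implies a) or b) or (b implies (b iff b)))) or not ((b implies (a implies c)) implies not not a) = 1 or 1 = 1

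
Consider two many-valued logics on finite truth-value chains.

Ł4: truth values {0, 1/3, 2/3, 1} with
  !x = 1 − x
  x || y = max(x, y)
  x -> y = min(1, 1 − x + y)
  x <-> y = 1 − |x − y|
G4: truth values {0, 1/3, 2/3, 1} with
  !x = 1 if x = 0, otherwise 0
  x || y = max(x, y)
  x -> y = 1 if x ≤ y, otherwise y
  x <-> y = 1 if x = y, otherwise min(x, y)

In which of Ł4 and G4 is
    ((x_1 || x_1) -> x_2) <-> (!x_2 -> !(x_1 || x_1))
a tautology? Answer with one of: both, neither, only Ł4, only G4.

In Ł4: every assignment gives 1 — tautology.
In G4: at x_1 = 2/3, x_2 = 1/3 the value is 1/3 — not a tautology.

only Ł4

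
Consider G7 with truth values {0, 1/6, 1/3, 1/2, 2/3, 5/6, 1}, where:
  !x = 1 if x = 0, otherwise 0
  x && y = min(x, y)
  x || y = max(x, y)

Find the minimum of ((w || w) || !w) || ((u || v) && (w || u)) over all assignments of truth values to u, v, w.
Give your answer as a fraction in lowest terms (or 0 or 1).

1/6

Take u = 0, v = 0, w = 1/6:
w || w = 1/6 || 1/6 = 1/6
!w = !1/6 = 0
(w || w) || !w = 1/6 || 0 = 1/6
u || v = 0 || 0 = 0
w || u = 1/6 || 0 = 1/6
(u || v) && (w || u) = 0 && 1/6 = 0
((w || w) || !w) || ((u || v) && (w || u)) = 1/6 || 0 = 1/6
No assignment yields a value below 1/6, so this is the minimum.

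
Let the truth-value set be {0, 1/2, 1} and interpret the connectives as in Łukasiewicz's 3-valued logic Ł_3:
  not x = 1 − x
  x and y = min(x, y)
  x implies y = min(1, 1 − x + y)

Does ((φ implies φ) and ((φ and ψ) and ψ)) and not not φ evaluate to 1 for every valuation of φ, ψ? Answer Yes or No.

No

Counterexample: take φ = 0, ψ = 0.
φ implies φ = 0 implies 0 = 1
φ and ψ = 0 and 0 = 0
(φ and ψ) and ψ = 0 and 0 = 0
(φ implies φ) and ((φ and ψ) and ψ) = 1 and 0 = 0
not φ = not 0 = 1
not not φ = not 1 = 0
((φ implies φ) and ((φ and ψ) and ψ)) and not not φ = 0 and 0 = 0
This gives 0 ≠ 1.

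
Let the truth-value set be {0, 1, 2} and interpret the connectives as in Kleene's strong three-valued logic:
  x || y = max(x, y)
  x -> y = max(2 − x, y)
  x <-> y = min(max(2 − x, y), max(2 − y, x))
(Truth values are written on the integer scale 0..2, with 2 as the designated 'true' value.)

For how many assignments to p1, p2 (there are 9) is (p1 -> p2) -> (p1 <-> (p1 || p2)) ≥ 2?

p1 = 0, p2 = 0 ↦ 2  ≥
p1 = 0, p2 = 1 ↦ 1  <
p1 = 0, p2 = 2 ↦ 0  <
p1 = 1, p2 = 0 ↦ 1  <
p1 = 1, p2 = 1 ↦ 1  <
p1 = 1, p2 = 2 ↦ 1  <
p1 = 2, p2 = 0 ↦ 2  ≥
p1 = 2, p2 = 1 ↦ 2  ≥
p1 = 2, p2 = 2 ↦ 2  ≥
So 4 of the 9 assignments meet the threshold.

4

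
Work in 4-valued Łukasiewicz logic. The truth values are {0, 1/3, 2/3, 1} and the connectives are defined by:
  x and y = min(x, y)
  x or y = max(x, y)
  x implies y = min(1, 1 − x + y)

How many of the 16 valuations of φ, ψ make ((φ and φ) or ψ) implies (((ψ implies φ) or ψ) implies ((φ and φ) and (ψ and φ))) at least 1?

φ = 0, ψ = 0 ↦ 1  ≥
φ = 0, ψ = 1/3 ↦ 1  ≥
φ = 0, ψ = 2/3 ↦ 2/3  <
φ = 0, ψ = 1 ↦ 0  <
φ = 1/3, ψ = 0 ↦ 2/3  <
φ = 1/3, ψ = 1/3 ↦ 1  ≥
φ = 1/3, ψ = 2/3 ↦ 1  ≥
φ = 1/3, ψ = 1 ↦ 1/3  <
φ = 2/3, ψ = 0 ↦ 1/3  <
φ = 2/3, ψ = 1/3 ↦ 2/3  <
φ = 2/3, ψ = 2/3 ↦ 1  ≥
φ = 2/3, ψ = 1 ↦ 2/3  <
φ = 1, ψ = 0 ↦ 0  <
φ = 1, ψ = 1/3 ↦ 1/3  <
φ = 1, ψ = 2/3 ↦ 2/3  <
φ = 1, ψ = 1 ↦ 1  ≥
So 6 of the 16 assignments meet the threshold.

6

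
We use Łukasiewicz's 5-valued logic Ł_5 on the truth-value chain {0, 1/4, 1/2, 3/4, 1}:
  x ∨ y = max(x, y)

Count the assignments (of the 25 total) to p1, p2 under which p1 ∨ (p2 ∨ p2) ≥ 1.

9

value 1: 9 assignments (counts)
value 3/4: 7 assignments
value 1/2: 5 assignments
value 1/4: 3 assignments
value 0: 1 assignment
So 9 of the 25 assignments meet the threshold.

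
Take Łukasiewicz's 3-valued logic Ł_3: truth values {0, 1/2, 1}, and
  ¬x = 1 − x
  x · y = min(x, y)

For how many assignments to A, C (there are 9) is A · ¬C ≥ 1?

1

A = 0, C = 0 ↦ 0  <
A = 0, C = 1/2 ↦ 0  <
A = 0, C = 1 ↦ 0  <
A = 1/2, C = 0 ↦ 1/2  <
A = 1/2, C = 1/2 ↦ 1/2  <
A = 1/2, C = 1 ↦ 0  <
A = 1, C = 0 ↦ 1  ≥
A = 1, C = 1/2 ↦ 1/2  <
A = 1, C = 1 ↦ 0  <
So 1 of the 9 assignments meets the threshold.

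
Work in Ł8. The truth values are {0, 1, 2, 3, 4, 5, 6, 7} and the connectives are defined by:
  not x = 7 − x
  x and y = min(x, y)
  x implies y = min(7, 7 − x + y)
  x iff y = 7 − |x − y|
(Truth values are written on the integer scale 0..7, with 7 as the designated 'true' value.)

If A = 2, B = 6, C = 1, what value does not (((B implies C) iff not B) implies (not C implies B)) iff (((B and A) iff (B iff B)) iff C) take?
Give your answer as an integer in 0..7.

B implies C = 6 implies 1 = 2
not B = not 6 = 1
(B implies C) iff not B = 2 iff 1 = 6
not C = not 1 = 6
not C implies B = 6 implies 6 = 7
((B implies C) iff not B) implies (not C implies B) = 6 implies 7 = 7
not (((B implies C) iff not B) implies (not C implies B)) = not 7 = 0
B and A = 6 and 2 = 2
B iff B = 6 iff 6 = 7
(B and A) iff (B iff B) = 2 iff 7 = 2
((B and A) iff (B iff B)) iff C = 2 iff 1 = 6
not (((B implies C) iff not B) implies (not C implies B)) iff (((B and A) iff (B iff B)) iff C) = 0 iff 6 = 1

1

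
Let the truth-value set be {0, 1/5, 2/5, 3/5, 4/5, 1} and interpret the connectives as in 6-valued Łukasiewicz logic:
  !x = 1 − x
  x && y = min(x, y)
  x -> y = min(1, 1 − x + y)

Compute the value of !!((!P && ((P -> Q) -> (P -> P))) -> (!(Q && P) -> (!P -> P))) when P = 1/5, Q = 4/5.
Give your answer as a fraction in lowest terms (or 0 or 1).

!P = !1/5 = 4/5
P -> Q = 1/5 -> 4/5 = 1
P -> P = 1/5 -> 1/5 = 1
(P -> Q) -> (P -> P) = 1 -> 1 = 1
!P && ((P -> Q) -> (P -> P)) = 4/5 && 1 = 4/5
Q && P = 4/5 && 1/5 = 1/5
!(Q && P) = !1/5 = 4/5
!P = !1/5 = 4/5
!P -> P = 4/5 -> 1/5 = 2/5
!(Q && P) -> (!P -> P) = 4/5 -> 2/5 = 3/5
(!P && ((P -> Q) -> (P -> P))) -> (!(Q && P) -> (!P -> P)) = 4/5 -> 3/5 = 4/5
!((!P && ((P -> Q) -> (P -> P))) -> (!(Q && P) -> (!P -> P))) = !4/5 = 1/5
!!((!P && ((P -> Q) -> (P -> P))) -> (!(Q && P) -> (!P -> P))) = !1/5 = 4/5

4/5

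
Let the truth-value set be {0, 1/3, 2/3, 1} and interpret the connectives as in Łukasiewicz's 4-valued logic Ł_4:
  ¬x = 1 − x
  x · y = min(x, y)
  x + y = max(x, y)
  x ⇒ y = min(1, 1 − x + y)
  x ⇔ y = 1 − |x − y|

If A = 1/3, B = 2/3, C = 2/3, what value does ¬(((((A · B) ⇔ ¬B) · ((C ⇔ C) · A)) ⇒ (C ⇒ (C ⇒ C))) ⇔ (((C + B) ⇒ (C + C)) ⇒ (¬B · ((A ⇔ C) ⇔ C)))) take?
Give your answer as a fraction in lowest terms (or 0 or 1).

2/3

A · B = 1/3 · 2/3 = 1/3
¬B = ¬2/3 = 1/3
(A · B) ⇔ ¬B = 1/3 ⇔ 1/3 = 1
C ⇔ C = 2/3 ⇔ 2/3 = 1
(C ⇔ C) · A = 1 · 1/3 = 1/3
((A · B) ⇔ ¬B) · ((C ⇔ C) · A) = 1 · 1/3 = 1/3
C ⇒ C = 2/3 ⇒ 2/3 = 1
C ⇒ (C ⇒ C) = 2/3 ⇒ 1 = 1
(((A · B) ⇔ ¬B) · ((C ⇔ C) · A)) ⇒ (C ⇒ (C ⇒ C)) = 1/3 ⇒ 1 = 1
C + B = 2/3 + 2/3 = 2/3
C + C = 2/3 + 2/3 = 2/3
(C + B) ⇒ (C + C) = 2/3 ⇒ 2/3 = 1
¬B = ¬2/3 = 1/3
A ⇔ C = 1/3 ⇔ 2/3 = 2/3
(A ⇔ C) ⇔ C = 2/3 ⇔ 2/3 = 1
¬B · ((A ⇔ C) ⇔ C) = 1/3 · 1 = 1/3
((C + B) ⇒ (C + C)) ⇒ (¬B · ((A ⇔ C) ⇔ C)) = 1 ⇒ 1/3 = 1/3
((((A · B) ⇔ ¬B) · ((C ⇔ C) · A)) ⇒ (C ⇒ (C ⇒ C))) ⇔ (((C + B) ⇒ (C + C)) ⇒ (¬B · ((A ⇔ C) ⇔ C))) = 1 ⇔ 1/3 = 1/3
¬(((((A · B) ⇔ ¬B) · ((C ⇔ C) · A)) ⇒ (C ⇒ (C ⇒ C))) ⇔ (((C + B) ⇒ (C + C)) ⇒ (¬B · ((A ⇔ C) ⇔ C)))) = ¬1/3 = 2/3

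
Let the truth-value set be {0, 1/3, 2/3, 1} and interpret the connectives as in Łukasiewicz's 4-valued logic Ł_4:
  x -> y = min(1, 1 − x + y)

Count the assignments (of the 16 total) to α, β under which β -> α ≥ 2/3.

α = 0, β = 0 ↦ 1  ≥
α = 0, β = 1/3 ↦ 2/3  ≥
α = 0, β = 2/3 ↦ 1/3  <
α = 0, β = 1 ↦ 0  <
α = 1/3, β = 0 ↦ 1  ≥
α = 1/3, β = 1/3 ↦ 1  ≥
α = 1/3, β = 2/3 ↦ 2/3  ≥
α = 1/3, β = 1 ↦ 1/3  <
α = 2/3, β = 0 ↦ 1  ≥
α = 2/3, β = 1/3 ↦ 1  ≥
α = 2/3, β = 2/3 ↦ 1  ≥
α = 2/3, β = 1 ↦ 2/3  ≥
α = 1, β = 0 ↦ 1  ≥
α = 1, β = 1/3 ↦ 1  ≥
α = 1, β = 2/3 ↦ 1  ≥
α = 1, β = 1 ↦ 1  ≥
So 13 of the 16 assignments meet the threshold.

13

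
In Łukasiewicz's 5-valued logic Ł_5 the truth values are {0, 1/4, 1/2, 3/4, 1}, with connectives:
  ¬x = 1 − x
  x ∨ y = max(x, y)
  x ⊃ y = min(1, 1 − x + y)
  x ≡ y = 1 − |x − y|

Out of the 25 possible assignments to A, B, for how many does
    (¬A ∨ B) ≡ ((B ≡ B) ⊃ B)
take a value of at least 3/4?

19

value 1: 15 assignments (counts)
value 3/4: 4 assignments (counts)
value 1/2: 3 assignments
value 1/4: 2 assignments
value 0: 1 assignment
So 19 of the 25 assignments meet the threshold.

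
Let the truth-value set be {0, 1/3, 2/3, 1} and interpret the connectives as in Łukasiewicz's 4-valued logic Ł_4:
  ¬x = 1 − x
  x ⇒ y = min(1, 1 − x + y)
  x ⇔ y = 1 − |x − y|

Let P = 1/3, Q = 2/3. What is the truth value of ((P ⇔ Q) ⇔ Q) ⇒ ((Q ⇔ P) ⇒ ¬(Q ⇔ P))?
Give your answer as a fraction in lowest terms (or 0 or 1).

P ⇔ Q = 1/3 ⇔ 2/3 = 2/3
(P ⇔ Q) ⇔ Q = 2/3 ⇔ 2/3 = 1
Q ⇔ P = 2/3 ⇔ 1/3 = 2/3
Q ⇔ P = 2/3 ⇔ 1/3 = 2/3
¬(Q ⇔ P) = ¬2/3 = 1/3
(Q ⇔ P) ⇒ ¬(Q ⇔ P) = 2/3 ⇒ 1/3 = 2/3
((P ⇔ Q) ⇔ Q) ⇒ ((Q ⇔ P) ⇒ ¬(Q ⇔ P)) = 1 ⇒ 2/3 = 2/3

2/3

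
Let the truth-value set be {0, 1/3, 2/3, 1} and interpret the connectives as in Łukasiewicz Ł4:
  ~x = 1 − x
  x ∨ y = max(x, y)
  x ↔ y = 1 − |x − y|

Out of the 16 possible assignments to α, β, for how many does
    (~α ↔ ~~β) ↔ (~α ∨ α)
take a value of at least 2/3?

12

α = 0, β = 0 ↦ 0  <
α = 0, β = 1/3 ↦ 1/3  <
α = 0, β = 2/3 ↦ 2/3  ≥
α = 0, β = 1 ↦ 1  ≥
α = 1/3, β = 0 ↦ 2/3  ≥
α = 1/3, β = 1/3 ↦ 1  ≥
α = 1/3, β = 2/3 ↦ 2/3  ≥
α = 1/3, β = 1 ↦ 1  ≥
α = 2/3, β = 0 ↦ 1  ≥
α = 2/3, β = 1/3 ↦ 2/3  ≥
α = 2/3, β = 2/3 ↦ 1  ≥
α = 2/3, β = 1 ↦ 2/3  ≥
α = 1, β = 0 ↦ 1  ≥
α = 1, β = 1/3 ↦ 2/3  ≥
α = 1, β = 2/3 ↦ 1/3  <
α = 1, β = 1 ↦ 0  <
So 12 of the 16 assignments meet the threshold.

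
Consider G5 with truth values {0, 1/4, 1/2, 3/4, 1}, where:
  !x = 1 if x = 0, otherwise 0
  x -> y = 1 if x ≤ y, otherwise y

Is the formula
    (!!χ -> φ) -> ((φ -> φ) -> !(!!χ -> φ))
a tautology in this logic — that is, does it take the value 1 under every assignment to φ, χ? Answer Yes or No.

Counterexample: take φ = 0, χ = 0.
!χ = !0 = 1
!!χ = !1 = 0
!!χ -> φ = 0 -> 0 = 1
φ -> φ = 0 -> 0 = 1
!χ = !0 = 1
!!χ = !1 = 0
!!χ -> φ = 0 -> 0 = 1
!(!!χ -> φ) = !1 = 0
(φ -> φ) -> !(!!χ -> φ) = 1 -> 0 = 0
(!!χ -> φ) -> ((φ -> φ) -> !(!!χ -> φ)) = 1 -> 0 = 0
This gives 0 ≠ 1.

No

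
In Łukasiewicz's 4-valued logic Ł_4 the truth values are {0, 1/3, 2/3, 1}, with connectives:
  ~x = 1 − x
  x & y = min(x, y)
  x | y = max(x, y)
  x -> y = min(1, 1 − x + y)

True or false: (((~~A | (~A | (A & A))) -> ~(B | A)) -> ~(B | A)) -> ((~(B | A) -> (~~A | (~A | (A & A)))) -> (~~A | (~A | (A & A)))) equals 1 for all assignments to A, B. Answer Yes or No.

Yes

A = 0, B = 0 ↦ 1
A = 0, B = 1/3 ↦ 1
A = 0, B = 2/3 ↦ 1
A = 0, B = 1 ↦ 1
A = 1/3, B = 0 ↦ 1
A = 1/3, B = 1/3 ↦ 1
A = 1/3, B = 2/3 ↦ 1
A = 1/3, B = 1 ↦ 1
A = 2/3, B = 0 ↦ 1
A = 2/3, B = 1/3 ↦ 1
A = 2/3, B = 2/3 ↦ 1
A = 2/3, B = 1 ↦ 1
A = 1, B = 0 ↦ 1
A = 1, B = 1/3 ↦ 1
A = 1, B = 2/3 ↦ 1
A = 1, B = 1 ↦ 1
Every assignment gives a value ≥ 1.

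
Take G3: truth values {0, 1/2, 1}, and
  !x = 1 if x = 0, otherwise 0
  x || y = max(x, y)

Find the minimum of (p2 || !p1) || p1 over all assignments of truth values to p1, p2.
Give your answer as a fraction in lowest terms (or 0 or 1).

1/2

Take p1 = 1/2, p2 = 0:
!p1 = !1/2 = 0
p2 || !p1 = 0 || 0 = 0
(p2 || !p1) || p1 = 0 || 1/2 = 1/2
No assignment yields a value below 1/2, so this is the minimum.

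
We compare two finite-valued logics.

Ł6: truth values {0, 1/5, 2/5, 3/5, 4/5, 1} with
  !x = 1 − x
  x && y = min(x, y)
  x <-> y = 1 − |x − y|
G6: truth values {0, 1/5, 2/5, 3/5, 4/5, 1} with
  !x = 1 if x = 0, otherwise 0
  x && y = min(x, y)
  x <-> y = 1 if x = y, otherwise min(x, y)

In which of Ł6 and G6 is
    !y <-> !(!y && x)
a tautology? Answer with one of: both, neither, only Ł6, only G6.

neither

In Ł6: at x = 0, y = 1/5 the value is 4/5 — not a tautology.
In G6: at x = 0, y = 1/5 the value is 0 — not a tautology.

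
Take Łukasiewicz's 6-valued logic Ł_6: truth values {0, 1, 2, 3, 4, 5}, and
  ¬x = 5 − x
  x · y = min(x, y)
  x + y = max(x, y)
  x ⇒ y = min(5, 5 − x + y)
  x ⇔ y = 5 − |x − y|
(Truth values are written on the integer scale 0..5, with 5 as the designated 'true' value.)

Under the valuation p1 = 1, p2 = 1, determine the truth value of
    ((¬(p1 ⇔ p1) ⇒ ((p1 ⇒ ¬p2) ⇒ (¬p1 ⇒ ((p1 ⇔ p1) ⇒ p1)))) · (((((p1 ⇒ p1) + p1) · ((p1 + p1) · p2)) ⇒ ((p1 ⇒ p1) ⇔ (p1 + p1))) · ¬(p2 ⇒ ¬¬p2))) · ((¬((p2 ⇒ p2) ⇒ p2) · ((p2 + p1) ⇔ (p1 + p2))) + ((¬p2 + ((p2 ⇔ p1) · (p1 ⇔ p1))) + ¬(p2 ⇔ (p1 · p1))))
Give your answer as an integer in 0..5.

0

p1 ⇔ p1 = 1 ⇔ 1 = 5
¬(p1 ⇔ p1) = ¬5 = 0
¬p2 = ¬1 = 4
p1 ⇒ ¬p2 = 1 ⇒ 4 = 5
¬p1 = ¬1 = 4
p1 ⇔ p1 = 1 ⇔ 1 = 5
(p1 ⇔ p1) ⇒ p1 = 5 ⇒ 1 = 1
¬p1 ⇒ ((p1 ⇔ p1) ⇒ p1) = 4 ⇒ 1 = 2
(p1 ⇒ ¬p2) ⇒ (¬p1 ⇒ ((p1 ⇔ p1) ⇒ p1)) = 5 ⇒ 2 = 2
¬(p1 ⇔ p1) ⇒ ((p1 ⇒ ¬p2) ⇒ (¬p1 ⇒ ((p1 ⇔ p1) ⇒ p1))) = 0 ⇒ 2 = 5
p1 ⇒ p1 = 1 ⇒ 1 = 5
(p1 ⇒ p1) + p1 = 5 + 1 = 5
p1 + p1 = 1 + 1 = 1
(p1 + p1) · p2 = 1 · 1 = 1
((p1 ⇒ p1) + p1) · ((p1 + p1) · p2) = 5 · 1 = 1
p1 ⇒ p1 = 1 ⇒ 1 = 5
p1 + p1 = 1 + 1 = 1
(p1 ⇒ p1) ⇔ (p1 + p1) = 5 ⇔ 1 = 1
(((p1 ⇒ p1) + p1) · ((p1 + p1) · p2)) ⇒ ((p1 ⇒ p1) ⇔ (p1 + p1)) = 1 ⇒ 1 = 5
¬p2 = ¬1 = 4
¬¬p2 = ¬4 = 1
p2 ⇒ ¬¬p2 = 1 ⇒ 1 = 5
¬(p2 ⇒ ¬¬p2) = ¬5 = 0
((((p1 ⇒ p1) + p1) · ((p1 + p1) · p2)) ⇒ ((p1 ⇒ p1) ⇔ (p1 + p1))) · ¬(p2 ⇒ ¬¬p2) = 5 · 0 = 0
(¬(p1 ⇔ p1) ⇒ ((p1 ⇒ ¬p2) ⇒ (¬p1 ⇒ ((p1 ⇔ p1) ⇒ p1)))) · (((((p1 ⇒ p1) + p1) · ((p1 + p1) · p2)) ⇒ ((p1 ⇒ p1) ⇔ (p1 + p1))) · ¬(p2 ⇒ ¬¬p2)) = 5 · 0 = 0
p2 ⇒ p2 = 1 ⇒ 1 = 5
(p2 ⇒ p2) ⇒ p2 = 5 ⇒ 1 = 1
¬((p2 ⇒ p2) ⇒ p2) = ¬1 = 4
p2 + p1 = 1 + 1 = 1
p1 + p2 = 1 + 1 = 1
(p2 + p1) ⇔ (p1 + p2) = 1 ⇔ 1 = 5
¬((p2 ⇒ p2) ⇒ p2) · ((p2 + p1) ⇔ (p1 + p2)) = 4 · 5 = 4
¬p2 = ¬1 = 4
p2 ⇔ p1 = 1 ⇔ 1 = 5
p1 ⇔ p1 = 1 ⇔ 1 = 5
(p2 ⇔ p1) · (p1 ⇔ p1) = 5 · 5 = 5
¬p2 + ((p2 ⇔ p1) · (p1 ⇔ p1)) = 4 + 5 = 5
p1 · p1 = 1 · 1 = 1
p2 ⇔ (p1 · p1) = 1 ⇔ 1 = 5
¬(p2 ⇔ (p1 · p1)) = ¬5 = 0
(¬p2 + ((p2 ⇔ p1) · (p1 ⇔ p1))) + ¬(p2 ⇔ (p1 · p1)) = 5 + 0 = 5
(¬((p2 ⇒ p2) ⇒ p2) · ((p2 + p1) ⇔ (p1 + p2))) + ((¬p2 + ((p2 ⇔ p1) · (p1 ⇔ p1))) + ¬(p2 ⇔ (p1 · p1))) = 4 + 5 = 5
((¬(p1 ⇔ p1) ⇒ ((p1 ⇒ ¬p2) ⇒ (¬p1 ⇒ ((p1 ⇔ p1) ⇒ p1)))) · (((((p1 ⇒ p1) + p1) · ((p1 + p1) · p2)) ⇒ ((p1 ⇒ p1) ⇔ (p1 + p1))) · ¬(p2 ⇒ ¬¬p2))) · ((¬((p2 ⇒ p2) ⇒ p2) · ((p2 + p1) ⇔ (p1 + p2))) + ((¬p2 + ((p2 ⇔ p1) · (p1 ⇔ p1))) + ¬(p2 ⇔ (p1 · p1)))) = 0 · 5 = 0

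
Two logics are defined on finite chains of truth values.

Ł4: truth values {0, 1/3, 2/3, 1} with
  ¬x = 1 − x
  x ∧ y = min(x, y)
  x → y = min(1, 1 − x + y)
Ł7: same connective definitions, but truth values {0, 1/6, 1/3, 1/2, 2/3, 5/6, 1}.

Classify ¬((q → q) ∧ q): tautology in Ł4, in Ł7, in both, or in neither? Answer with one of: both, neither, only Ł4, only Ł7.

neither

In Ł4: at q = 1/3 the value is 2/3 — not a tautology.
In Ł7: at q = 1/6 the value is 5/6 — not a tautology.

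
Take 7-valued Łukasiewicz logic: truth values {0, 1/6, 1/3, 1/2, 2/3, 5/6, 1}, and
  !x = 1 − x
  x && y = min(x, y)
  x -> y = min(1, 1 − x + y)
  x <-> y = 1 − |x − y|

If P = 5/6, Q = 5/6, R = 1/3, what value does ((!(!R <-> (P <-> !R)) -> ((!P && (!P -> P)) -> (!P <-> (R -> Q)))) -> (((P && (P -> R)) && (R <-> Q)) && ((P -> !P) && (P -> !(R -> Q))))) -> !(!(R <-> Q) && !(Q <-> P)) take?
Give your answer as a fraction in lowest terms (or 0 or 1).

!R = !1/3 = 2/3
!R = !1/3 = 2/3
P <-> !R = 5/6 <-> 2/3 = 5/6
!R <-> (P <-> !R) = 2/3 <-> 5/6 = 5/6
!(!R <-> (P <-> !R)) = !5/6 = 1/6
!P = !5/6 = 1/6
!P = !5/6 = 1/6
!P -> P = 1/6 -> 5/6 = 1
!P && (!P -> P) = 1/6 && 1 = 1/6
!P = !5/6 = 1/6
R -> Q = 1/3 -> 5/6 = 1
!P <-> (R -> Q) = 1/6 <-> 1 = 1/6
(!P && (!P -> P)) -> (!P <-> (R -> Q)) = 1/6 -> 1/6 = 1
!(!R <-> (P <-> !R)) -> ((!P && (!P -> P)) -> (!P <-> (R -> Q))) = 1/6 -> 1 = 1
P -> R = 5/6 -> 1/3 = 1/2
P && (P -> R) = 5/6 && 1/2 = 1/2
R <-> Q = 1/3 <-> 5/6 = 1/2
(P && (P -> R)) && (R <-> Q) = 1/2 && 1/2 = 1/2
!P = !5/6 = 1/6
P -> !P = 5/6 -> 1/6 = 1/3
R -> Q = 1/3 -> 5/6 = 1
!(R -> Q) = !1 = 0
P -> !(R -> Q) = 5/6 -> 0 = 1/6
(P -> !P) && (P -> !(R -> Q)) = 1/3 && 1/6 = 1/6
((P && (P -> R)) && (R <-> Q)) && ((P -> !P) && (P -> !(R -> Q))) = 1/2 && 1/6 = 1/6
(!(!R <-> (P <-> !R)) -> ((!P && (!P -> P)) -> (!P <-> (R -> Q)))) -> (((P && (P -> R)) && (R <-> Q)) && ((P -> !P) && (P -> !(R -> Q)))) = 1 -> 1/6 = 1/6
R <-> Q = 1/3 <-> 5/6 = 1/2
!(R <-> Q) = !1/2 = 1/2
Q <-> P = 5/6 <-> 5/6 = 1
!(Q <-> P) = !1 = 0
!(R <-> Q) && !(Q <-> P) = 1/2 && 0 = 0
!(!(R <-> Q) && !(Q <-> P)) = !0 = 1
((!(!R <-> (P <-> !R)) -> ((!P && (!P -> P)) -> (!P <-> (R -> Q)))) -> (((P && (P -> R)) && (R <-> Q)) && ((P -> !P) && (P -> !(R -> Q))))) -> !(!(R <-> Q) && !(Q <-> P)) = 1/6 -> 1 = 1

1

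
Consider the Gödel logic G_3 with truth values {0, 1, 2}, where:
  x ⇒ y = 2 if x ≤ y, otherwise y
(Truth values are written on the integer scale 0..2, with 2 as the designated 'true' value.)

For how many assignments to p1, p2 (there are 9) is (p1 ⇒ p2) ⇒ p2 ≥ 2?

6

p1 = 0, p2 = 0 ↦ 0  <
p1 = 0, p2 = 1 ↦ 1  <
p1 = 0, p2 = 2 ↦ 2  ≥
p1 = 1, p2 = 0 ↦ 2  ≥
p1 = 1, p2 = 1 ↦ 1  <
p1 = 1, p2 = 2 ↦ 2  ≥
p1 = 2, p2 = 0 ↦ 2  ≥
p1 = 2, p2 = 1 ↦ 2  ≥
p1 = 2, p2 = 2 ↦ 2  ≥
So 6 of the 9 assignments meet the threshold.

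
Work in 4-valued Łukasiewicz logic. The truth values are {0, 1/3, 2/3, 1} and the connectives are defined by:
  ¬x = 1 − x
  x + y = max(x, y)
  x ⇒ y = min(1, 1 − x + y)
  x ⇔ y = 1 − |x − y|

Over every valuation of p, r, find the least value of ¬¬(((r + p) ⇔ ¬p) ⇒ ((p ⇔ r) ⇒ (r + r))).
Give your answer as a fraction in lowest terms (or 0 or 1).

Take p = 1/3, r = 0:
r + p = 0 + 1/3 = 1/3
¬p = ¬1/3 = 2/3
(r + p) ⇔ ¬p = 1/3 ⇔ 2/3 = 2/3
p ⇔ r = 1/3 ⇔ 0 = 2/3
r + r = 0 + 0 = 0
(p ⇔ r) ⇒ (r + r) = 2/3 ⇒ 0 = 1/3
((r + p) ⇔ ¬p) ⇒ ((p ⇔ r) ⇒ (r + r)) = 2/3 ⇒ 1/3 = 2/3
¬(((r + p) ⇔ ¬p) ⇒ ((p ⇔ r) ⇒ (r + r))) = ¬2/3 = 1/3
¬¬(((r + p) ⇔ ¬p) ⇒ ((p ⇔ r) ⇒ (r + r))) = ¬1/3 = 2/3
No assignment yields a value below 2/3, so this is the minimum.

2/3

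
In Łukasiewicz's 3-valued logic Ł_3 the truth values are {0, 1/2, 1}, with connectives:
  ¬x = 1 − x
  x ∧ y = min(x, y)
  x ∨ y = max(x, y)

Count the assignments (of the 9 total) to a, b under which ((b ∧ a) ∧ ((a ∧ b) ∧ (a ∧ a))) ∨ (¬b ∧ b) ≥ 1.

a = 0, b = 0 ↦ 0  <
a = 0, b = 1/2 ↦ 1/2  <
a = 0, b = 1 ↦ 0  <
a = 1/2, b = 0 ↦ 0  <
a = 1/2, b = 1/2 ↦ 1/2  <
a = 1/2, b = 1 ↦ 1/2  <
a = 1, b = 0 ↦ 0  <
a = 1, b = 1/2 ↦ 1/2  <
a = 1, b = 1 ↦ 1  ≥
So 1 of the 9 assignments meets the threshold.

1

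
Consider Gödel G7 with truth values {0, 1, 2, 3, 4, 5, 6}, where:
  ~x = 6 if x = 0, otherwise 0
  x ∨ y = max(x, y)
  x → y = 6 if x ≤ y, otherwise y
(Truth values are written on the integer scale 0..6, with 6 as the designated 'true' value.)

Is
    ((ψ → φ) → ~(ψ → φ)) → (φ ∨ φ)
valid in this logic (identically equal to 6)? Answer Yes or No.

Counterexample: take φ = 0, ψ = 1.
ψ → φ = 1 → 0 = 0
ψ → φ = 1 → 0 = 0
~(ψ → φ) = ~0 = 6
(ψ → φ) → ~(ψ → φ) = 0 → 6 = 6
φ ∨ φ = 0 ∨ 0 = 0
((ψ → φ) → ~(ψ → φ)) → (φ ∨ φ) = 6 → 0 = 0
This gives 0 ≠ 6.

No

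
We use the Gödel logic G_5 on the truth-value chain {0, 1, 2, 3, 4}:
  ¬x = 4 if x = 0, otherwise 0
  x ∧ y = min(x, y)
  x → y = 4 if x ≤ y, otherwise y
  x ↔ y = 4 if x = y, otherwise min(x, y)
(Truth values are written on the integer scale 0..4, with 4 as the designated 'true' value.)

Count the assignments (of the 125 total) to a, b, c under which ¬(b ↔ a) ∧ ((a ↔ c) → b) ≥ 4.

value 4: 21 assignments (counts)
value 3: 1 assignment
value 2: 1 assignment
value 1: 1 assignment
value 0: 101 assignments
So 21 of the 125 assignments meet the threshold.

21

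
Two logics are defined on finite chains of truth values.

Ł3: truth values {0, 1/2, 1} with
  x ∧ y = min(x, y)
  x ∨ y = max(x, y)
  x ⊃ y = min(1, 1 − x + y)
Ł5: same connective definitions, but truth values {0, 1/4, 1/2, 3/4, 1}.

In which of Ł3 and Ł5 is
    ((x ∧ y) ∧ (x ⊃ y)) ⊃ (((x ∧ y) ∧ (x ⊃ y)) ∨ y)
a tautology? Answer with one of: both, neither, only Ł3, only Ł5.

both

In Ł3: every assignment gives 1 — tautology.
In Ł5: every assignment gives 1 — tautology.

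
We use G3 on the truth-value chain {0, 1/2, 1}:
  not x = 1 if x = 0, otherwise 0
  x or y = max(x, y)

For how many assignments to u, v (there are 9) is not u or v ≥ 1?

u = 0, v = 0 ↦ 1  ≥
u = 0, v = 1/2 ↦ 1  ≥
u = 0, v = 1 ↦ 1  ≥
u = 1/2, v = 0 ↦ 0  <
u = 1/2, v = 1/2 ↦ 1/2  <
u = 1/2, v = 1 ↦ 1  ≥
u = 1, v = 0 ↦ 0  <
u = 1, v = 1/2 ↦ 1/2  <
u = 1, v = 1 ↦ 1  ≥
So 5 of the 9 assignments meet the threshold.

5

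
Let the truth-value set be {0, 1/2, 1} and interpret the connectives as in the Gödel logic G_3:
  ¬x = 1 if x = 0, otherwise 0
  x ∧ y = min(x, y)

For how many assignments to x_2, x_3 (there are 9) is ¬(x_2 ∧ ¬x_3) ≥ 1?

x_2 = 0, x_3 = 0 ↦ 1  ≥
x_2 = 0, x_3 = 1/2 ↦ 1  ≥
x_2 = 0, x_3 = 1 ↦ 1  ≥
x_2 = 1/2, x_3 = 0 ↦ 0  <
x_2 = 1/2, x_3 = 1/2 ↦ 1  ≥
x_2 = 1/2, x_3 = 1 ↦ 1  ≥
x_2 = 1, x_3 = 0 ↦ 0  <
x_2 = 1, x_3 = 1/2 ↦ 1  ≥
x_2 = 1, x_3 = 1 ↦ 1  ≥
So 7 of the 9 assignments meet the threshold.

7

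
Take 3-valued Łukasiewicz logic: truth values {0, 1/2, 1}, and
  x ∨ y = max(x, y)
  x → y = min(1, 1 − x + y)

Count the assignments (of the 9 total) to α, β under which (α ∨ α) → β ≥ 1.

6

α = 0, β = 0 ↦ 1  ≥
α = 0, β = 1/2 ↦ 1  ≥
α = 0, β = 1 ↦ 1  ≥
α = 1/2, β = 0 ↦ 1/2  <
α = 1/2, β = 1/2 ↦ 1  ≥
α = 1/2, β = 1 ↦ 1  ≥
α = 1, β = 0 ↦ 0  <
α = 1, β = 1/2 ↦ 1/2  <
α = 1, β = 1 ↦ 1  ≥
So 6 of the 9 assignments meet the threshold.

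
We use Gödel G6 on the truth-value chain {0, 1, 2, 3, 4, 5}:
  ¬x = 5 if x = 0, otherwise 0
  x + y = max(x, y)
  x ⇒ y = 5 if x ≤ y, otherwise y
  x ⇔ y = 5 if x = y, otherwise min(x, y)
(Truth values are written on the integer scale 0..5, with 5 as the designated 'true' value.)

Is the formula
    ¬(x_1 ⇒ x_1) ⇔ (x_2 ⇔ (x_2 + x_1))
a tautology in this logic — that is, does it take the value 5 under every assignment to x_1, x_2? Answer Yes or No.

Counterexample: take x_1 = 0, x_2 = 0.
x_1 ⇒ x_1 = 0 ⇒ 0 = 5
¬(x_1 ⇒ x_1) = ¬5 = 0
x_2 + x_1 = 0 + 0 = 0
x_2 ⇔ (x_2 + x_1) = 0 ⇔ 0 = 5
¬(x_1 ⇒ x_1) ⇔ (x_2 ⇔ (x_2 + x_1)) = 0 ⇔ 5 = 0
This gives 0 ≠ 5.

No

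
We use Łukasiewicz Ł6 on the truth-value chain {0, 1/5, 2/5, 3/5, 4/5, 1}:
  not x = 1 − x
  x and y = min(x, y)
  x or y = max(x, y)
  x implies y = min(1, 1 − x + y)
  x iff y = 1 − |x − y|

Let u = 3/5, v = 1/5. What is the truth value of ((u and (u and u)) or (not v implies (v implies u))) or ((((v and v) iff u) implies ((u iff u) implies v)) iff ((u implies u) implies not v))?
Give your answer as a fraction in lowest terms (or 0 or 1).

u and u = 3/5 and 3/5 = 3/5
u and (u and u) = 3/5 and 3/5 = 3/5
not v = not 1/5 = 4/5
v implies u = 1/5 implies 3/5 = 1
not v implies (v implies u) = 4/5 implies 1 = 1
(u and (u and u)) or (not v implies (v implies u)) = 3/5 or 1 = 1
v and v = 1/5 and 1/5 = 1/5
(v and v) iff u = 1/5 iff 3/5 = 3/5
u iff u = 3/5 iff 3/5 = 1
(u iff u) implies v = 1 implies 1/5 = 1/5
((v and v) iff u) implies ((u iff u) implies v) = 3/5 implies 1/5 = 3/5
u implies u = 3/5 implies 3/5 = 1
not v = not 1/5 = 4/5
(u implies u) implies not v = 1 implies 4/5 = 4/5
(((v and v) iff u) implies ((u iff u) implies v)) iff ((u implies u) implies not v) = 3/5 iff 4/5 = 4/5
((u and (u and u)) or (not v implies (v implies u))) or ((((v and v) iff u) implies ((u iff u) implies v)) iff ((u implies u) implies not v)) = 1 or 4/5 = 1

1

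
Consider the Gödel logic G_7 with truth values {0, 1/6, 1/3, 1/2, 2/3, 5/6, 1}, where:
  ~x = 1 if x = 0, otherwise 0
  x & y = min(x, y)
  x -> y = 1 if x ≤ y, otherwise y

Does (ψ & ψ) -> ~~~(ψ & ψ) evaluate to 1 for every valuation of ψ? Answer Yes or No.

No

Counterexample: take ψ = 1/6.
ψ & ψ = 1/6 & 1/6 = 1/6
ψ & ψ = 1/6 & 1/6 = 1/6
~(ψ & ψ) = ~1/6 = 0
~~(ψ & ψ) = ~0 = 1
~~~(ψ & ψ) = ~1 = 0
(ψ & ψ) -> ~~~(ψ & ψ) = 1/6 -> 0 = 0
This gives 0 ≠ 1.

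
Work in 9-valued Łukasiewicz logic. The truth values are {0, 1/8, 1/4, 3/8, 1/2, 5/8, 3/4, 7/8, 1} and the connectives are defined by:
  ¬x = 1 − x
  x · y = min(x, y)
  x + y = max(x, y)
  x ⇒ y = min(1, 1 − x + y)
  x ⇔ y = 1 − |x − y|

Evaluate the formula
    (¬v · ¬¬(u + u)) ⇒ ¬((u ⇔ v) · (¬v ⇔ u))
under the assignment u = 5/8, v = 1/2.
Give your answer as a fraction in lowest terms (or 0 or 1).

5/8

¬v = ¬1/2 = 1/2
u + u = 5/8 + 5/8 = 5/8
¬(u + u) = ¬5/8 = 3/8
¬¬(u + u) = ¬3/8 = 5/8
¬v · ¬¬(u + u) = 1/2 · 5/8 = 1/2
u ⇔ v = 5/8 ⇔ 1/2 = 7/8
¬v = ¬1/2 = 1/2
¬v ⇔ u = 1/2 ⇔ 5/8 = 7/8
(u ⇔ v) · (¬v ⇔ u) = 7/8 · 7/8 = 7/8
¬((u ⇔ v) · (¬v ⇔ u)) = ¬7/8 = 1/8
(¬v · ¬¬(u + u)) ⇒ ¬((u ⇔ v) · (¬v ⇔ u)) = 1/2 ⇒ 1/8 = 5/8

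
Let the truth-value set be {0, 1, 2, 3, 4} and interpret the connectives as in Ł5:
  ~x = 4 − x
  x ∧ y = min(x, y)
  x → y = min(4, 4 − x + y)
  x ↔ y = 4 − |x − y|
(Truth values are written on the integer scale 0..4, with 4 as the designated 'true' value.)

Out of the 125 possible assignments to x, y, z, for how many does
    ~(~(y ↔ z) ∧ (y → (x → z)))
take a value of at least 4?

value 4: 26 assignments (counts)
value 3: 43 assignments
value 2: 33 assignments
value 1: 17 assignments
value 0: 6 assignments
So 26 of the 125 assignments meet the threshold.

26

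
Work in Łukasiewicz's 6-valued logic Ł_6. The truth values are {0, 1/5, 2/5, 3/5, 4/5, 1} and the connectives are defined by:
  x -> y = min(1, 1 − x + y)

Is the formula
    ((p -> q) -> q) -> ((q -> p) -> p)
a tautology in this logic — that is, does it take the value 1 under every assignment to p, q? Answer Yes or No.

Yes

At p = 4/5, q = 1, for instance:
p -> q = 4/5 -> 1 = 1
(p -> q) -> q = 1 -> 1 = 1
q -> p = 1 -> 4/5 = 4/5
(q -> p) -> p = 4/5 -> 4/5 = 1
((p -> q) -> q) -> ((q -> p) -> p) = 1 -> 1 = 1
and checking the remaining 35 assignments likewise gives ≥ 1 in every case.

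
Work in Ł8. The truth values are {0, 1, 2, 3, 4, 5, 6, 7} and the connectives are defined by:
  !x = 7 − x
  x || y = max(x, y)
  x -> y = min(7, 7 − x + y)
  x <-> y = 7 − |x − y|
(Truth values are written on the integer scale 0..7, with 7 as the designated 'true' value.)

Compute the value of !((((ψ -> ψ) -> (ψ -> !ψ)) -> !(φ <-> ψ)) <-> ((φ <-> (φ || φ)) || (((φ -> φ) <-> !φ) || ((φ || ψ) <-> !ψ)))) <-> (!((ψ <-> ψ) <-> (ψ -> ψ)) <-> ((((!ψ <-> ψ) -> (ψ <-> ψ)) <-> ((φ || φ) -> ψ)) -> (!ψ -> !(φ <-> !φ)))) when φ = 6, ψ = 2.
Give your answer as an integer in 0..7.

ψ -> ψ = 2 -> 2 = 7
!ψ = !2 = 5
ψ -> !ψ = 2 -> 5 = 7
(ψ -> ψ) -> (ψ -> !ψ) = 7 -> 7 = 7
φ <-> ψ = 6 <-> 2 = 3
!(φ <-> ψ) = !3 = 4
((ψ -> ψ) -> (ψ -> !ψ)) -> !(φ <-> ψ) = 7 -> 4 = 4
φ || φ = 6 || 6 = 6
φ <-> (φ || φ) = 6 <-> 6 = 7
φ -> φ = 6 -> 6 = 7
!φ = !6 = 1
(φ -> φ) <-> !φ = 7 <-> 1 = 1
φ || ψ = 6 || 2 = 6
!ψ = !2 = 5
(φ || ψ) <-> !ψ = 6 <-> 5 = 6
((φ -> φ) <-> !φ) || ((φ || ψ) <-> !ψ) = 1 || 6 = 6
(φ <-> (φ || φ)) || (((φ -> φ) <-> !φ) || ((φ || ψ) <-> !ψ)) = 7 || 6 = 7
(((ψ -> ψ) -> (ψ -> !ψ)) -> !(φ <-> ψ)) <-> ((φ <-> (φ || φ)) || (((φ -> φ) <-> !φ) || ((φ || ψ) <-> !ψ))) = 4 <-> 7 = 4
!((((ψ -> ψ) -> (ψ -> !ψ)) -> !(φ <-> ψ)) <-> ((φ <-> (φ || φ)) || (((φ -> φ) <-> !φ) || ((φ || ψ) <-> !ψ)))) = !4 = 3
ψ <-> ψ = 2 <-> 2 = 7
ψ -> ψ = 2 -> 2 = 7
(ψ <-> ψ) <-> (ψ -> ψ) = 7 <-> 7 = 7
!((ψ <-> ψ) <-> (ψ -> ψ)) = !7 = 0
!ψ = !2 = 5
!ψ <-> ψ = 5 <-> 2 = 4
ψ <-> ψ = 2 <-> 2 = 7
(!ψ <-> ψ) -> (ψ <-> ψ) = 4 -> 7 = 7
φ || φ = 6 || 6 = 6
(φ || φ) -> ψ = 6 -> 2 = 3
((!ψ <-> ψ) -> (ψ <-> ψ)) <-> ((φ || φ) -> ψ) = 7 <-> 3 = 3
!ψ = !2 = 5
!φ = !6 = 1
φ <-> !φ = 6 <-> 1 = 2
!(φ <-> !φ) = !2 = 5
!ψ -> !(φ <-> !φ) = 5 -> 5 = 7
(((!ψ <-> ψ) -> (ψ <-> ψ)) <-> ((φ || φ) -> ψ)) -> (!ψ -> !(φ <-> !φ)) = 3 -> 7 = 7
!((ψ <-> ψ) <-> (ψ -> ψ)) <-> ((((!ψ <-> ψ) -> (ψ <-> ψ)) <-> ((φ || φ) -> ψ)) -> (!ψ -> !(φ <-> !φ))) = 0 <-> 7 = 0
!((((ψ -> ψ) -> (ψ -> !ψ)) -> !(φ <-> ψ)) <-> ((φ <-> (φ || φ)) || (((φ -> φ) <-> !φ) || ((φ || ψ) <-> !ψ)))) <-> (!((ψ <-> ψ) <-> (ψ -> ψ)) <-> ((((!ψ <-> ψ) -> (ψ <-> ψ)) <-> ((φ || φ) -> ψ)) -> (!ψ -> !(φ <-> !φ)))) = 3 <-> 0 = 4

4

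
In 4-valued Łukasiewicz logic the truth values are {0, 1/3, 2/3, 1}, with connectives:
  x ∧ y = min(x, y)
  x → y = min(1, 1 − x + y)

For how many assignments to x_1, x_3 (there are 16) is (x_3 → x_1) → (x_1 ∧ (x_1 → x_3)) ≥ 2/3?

x_1 = 0, x_3 = 0 ↦ 0  <
x_1 = 0, x_3 = 1/3 ↦ 1/3  <
x_1 = 0, x_3 = 2/3 ↦ 2/3  ≥
x_1 = 0, x_3 = 1 ↦ 1  ≥
x_1 = 1/3, x_3 = 0 ↦ 1/3  <
x_1 = 1/3, x_3 = 1/3 ↦ 1/3  <
x_1 = 1/3, x_3 = 2/3 ↦ 2/3  ≥
x_1 = 1/3, x_3 = 1 ↦ 1  ≥
x_1 = 2/3, x_3 = 0 ↦ 1/3  <
x_1 = 2/3, x_3 = 1/3 ↦ 2/3  ≥
x_1 = 2/3, x_3 = 2/3 ↦ 2/3  ≥
x_1 = 2/3, x_3 = 1 ↦ 1  ≥
x_1 = 1, x_3 = 0 ↦ 0  <
x_1 = 1, x_3 = 1/3 ↦ 1/3  <
x_1 = 1, x_3 = 2/3 ↦ 2/3  ≥
x_1 = 1, x_3 = 1 ↦ 1  ≥
So 9 of the 16 assignments meet the threshold.

9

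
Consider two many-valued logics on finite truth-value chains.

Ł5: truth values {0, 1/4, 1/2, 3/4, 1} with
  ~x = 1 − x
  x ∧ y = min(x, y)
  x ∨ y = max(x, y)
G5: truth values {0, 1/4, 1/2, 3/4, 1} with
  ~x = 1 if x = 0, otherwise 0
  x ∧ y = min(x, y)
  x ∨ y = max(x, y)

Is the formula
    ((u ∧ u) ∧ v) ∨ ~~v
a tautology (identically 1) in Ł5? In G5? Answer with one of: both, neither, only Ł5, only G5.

neither

In Ł5: at u = 0, v = 0 the value is 0 — not a tautology.
In G5: at u = 0, v = 0 the value is 0 — not a tautology.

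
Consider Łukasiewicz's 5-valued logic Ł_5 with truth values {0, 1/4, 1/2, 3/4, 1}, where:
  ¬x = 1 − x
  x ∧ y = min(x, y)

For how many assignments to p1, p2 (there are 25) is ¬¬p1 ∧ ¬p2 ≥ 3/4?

value 1: 1 assignment (counts)
value 3/4: 3 assignments (counts)
value 1/2: 5 assignments
value 1/4: 7 assignments
value 0: 9 assignments
So 4 of the 25 assignments meet the threshold.

4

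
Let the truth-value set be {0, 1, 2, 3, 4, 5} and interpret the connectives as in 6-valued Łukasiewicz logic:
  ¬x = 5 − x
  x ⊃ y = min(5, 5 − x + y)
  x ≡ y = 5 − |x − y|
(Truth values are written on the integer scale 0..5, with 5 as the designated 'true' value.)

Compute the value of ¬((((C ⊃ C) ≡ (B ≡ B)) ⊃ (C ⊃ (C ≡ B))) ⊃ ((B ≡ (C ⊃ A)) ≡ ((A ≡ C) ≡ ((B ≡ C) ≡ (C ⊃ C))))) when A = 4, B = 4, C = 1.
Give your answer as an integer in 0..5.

1

C ⊃ C = 1 ⊃ 1 = 5
B ≡ B = 4 ≡ 4 = 5
(C ⊃ C) ≡ (B ≡ B) = 5 ≡ 5 = 5
C ≡ B = 1 ≡ 4 = 2
C ⊃ (C ≡ B) = 1 ⊃ 2 = 5
((C ⊃ C) ≡ (B ≡ B)) ⊃ (C ⊃ (C ≡ B)) = 5 ⊃ 5 = 5
C ⊃ A = 1 ⊃ 4 = 5
B ≡ (C ⊃ A) = 4 ≡ 5 = 4
A ≡ C = 4 ≡ 1 = 2
B ≡ C = 4 ≡ 1 = 2
C ⊃ C = 1 ⊃ 1 = 5
(B ≡ C) ≡ (C ⊃ C) = 2 ≡ 5 = 2
(A ≡ C) ≡ ((B ≡ C) ≡ (C ⊃ C)) = 2 ≡ 2 = 5
(B ≡ (C ⊃ A)) ≡ ((A ≡ C) ≡ ((B ≡ C) ≡ (C ⊃ C))) = 4 ≡ 5 = 4
(((C ⊃ C) ≡ (B ≡ B)) ⊃ (C ⊃ (C ≡ B))) ⊃ ((B ≡ (C ⊃ A)) ≡ ((A ≡ C) ≡ ((B ≡ C) ≡ (C ⊃ C)))) = 5 ⊃ 4 = 4
¬((((C ⊃ C) ≡ (B ≡ B)) ⊃ (C ⊃ (C ≡ B))) ⊃ ((B ≡ (C ⊃ A)) ≡ ((A ≡ C) ≡ ((B ≡ C) ≡ (C ⊃ C))))) = ¬4 = 1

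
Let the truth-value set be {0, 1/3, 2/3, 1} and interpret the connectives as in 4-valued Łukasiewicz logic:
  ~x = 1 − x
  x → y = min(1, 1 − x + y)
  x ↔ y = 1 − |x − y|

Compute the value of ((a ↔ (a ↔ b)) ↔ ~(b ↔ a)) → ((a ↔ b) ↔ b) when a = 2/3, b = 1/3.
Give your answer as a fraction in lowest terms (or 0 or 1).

a ↔ b = 2/3 ↔ 1/3 = 2/3
a ↔ (a ↔ b) = 2/3 ↔ 2/3 = 1
b ↔ a = 1/3 ↔ 2/3 = 2/3
~(b ↔ a) = ~2/3 = 1/3
(a ↔ (a ↔ b)) ↔ ~(b ↔ a) = 1 ↔ 1/3 = 1/3
a ↔ b = 2/3 ↔ 1/3 = 2/3
(a ↔ b) ↔ b = 2/3 ↔ 1/3 = 2/3
((a ↔ (a ↔ b)) ↔ ~(b ↔ a)) → ((a ↔ b) ↔ b) = 1/3 → 2/3 = 1

1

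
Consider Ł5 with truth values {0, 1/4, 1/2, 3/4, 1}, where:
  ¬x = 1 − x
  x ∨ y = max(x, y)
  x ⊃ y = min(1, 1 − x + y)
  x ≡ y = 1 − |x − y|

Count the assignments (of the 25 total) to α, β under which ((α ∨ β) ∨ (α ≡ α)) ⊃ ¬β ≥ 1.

5

value 1: 5 assignments (counts)
value 3/4: 5 assignments
value 1/2: 5 assignments
value 1/4: 5 assignments
value 0: 5 assignments
So 5 of the 25 assignments meet the threshold.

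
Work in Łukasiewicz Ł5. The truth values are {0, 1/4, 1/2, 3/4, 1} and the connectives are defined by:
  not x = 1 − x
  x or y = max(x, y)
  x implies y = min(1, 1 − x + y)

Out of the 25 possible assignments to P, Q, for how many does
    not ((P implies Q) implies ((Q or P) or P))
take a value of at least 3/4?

value 1: 1 assignment (counts)
value 3/4: 2 assignments (counts)
value 1/2: 4 assignments
value 1/4: 5 assignments
value 0: 13 assignments
So 3 of the 25 assignments meet the threshold.

3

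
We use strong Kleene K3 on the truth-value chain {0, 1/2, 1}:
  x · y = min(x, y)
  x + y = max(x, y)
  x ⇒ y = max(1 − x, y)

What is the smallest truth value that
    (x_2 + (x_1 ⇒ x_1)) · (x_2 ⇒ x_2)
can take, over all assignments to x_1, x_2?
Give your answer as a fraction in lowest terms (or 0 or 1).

Take x_1 = 0, x_2 = 1/2:
x_1 ⇒ x_1 = 0 ⇒ 0 = 1
x_2 + (x_1 ⇒ x_1) = 1/2 + 1 = 1
x_2 ⇒ x_2 = 1/2 ⇒ 1/2 = 1/2
(x_2 + (x_1 ⇒ x_1)) · (x_2 ⇒ x_2) = 1 · 1/2 = 1/2
No assignment yields a value below 1/2, so this is the minimum.

1/2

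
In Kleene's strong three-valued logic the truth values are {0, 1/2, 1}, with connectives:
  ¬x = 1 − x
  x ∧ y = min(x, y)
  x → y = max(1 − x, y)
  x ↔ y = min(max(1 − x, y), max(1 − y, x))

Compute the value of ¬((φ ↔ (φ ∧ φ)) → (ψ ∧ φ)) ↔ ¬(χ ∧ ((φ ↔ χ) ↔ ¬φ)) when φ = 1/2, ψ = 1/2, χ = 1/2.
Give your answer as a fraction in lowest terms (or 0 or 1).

φ ∧ φ = 1/2 ∧ 1/2 = 1/2
φ ↔ (φ ∧ φ) = 1/2 ↔ 1/2 = 1/2
ψ ∧ φ = 1/2 ∧ 1/2 = 1/2
(φ ↔ (φ ∧ φ)) → (ψ ∧ φ) = 1/2 → 1/2 = 1/2
¬((φ ↔ (φ ∧ φ)) → (ψ ∧ φ)) = ¬1/2 = 1/2
φ ↔ χ = 1/2 ↔ 1/2 = 1/2
¬φ = ¬1/2 = 1/2
(φ ↔ χ) ↔ ¬φ = 1/2 ↔ 1/2 = 1/2
χ ∧ ((φ ↔ χ) ↔ ¬φ) = 1/2 ∧ 1/2 = 1/2
¬(χ ∧ ((φ ↔ χ) ↔ ¬φ)) = ¬1/2 = 1/2
¬((φ ↔ (φ ∧ φ)) → (ψ ∧ φ)) ↔ ¬(χ ∧ ((φ ↔ χ) ↔ ¬φ)) = 1/2 ↔ 1/2 = 1/2

1/2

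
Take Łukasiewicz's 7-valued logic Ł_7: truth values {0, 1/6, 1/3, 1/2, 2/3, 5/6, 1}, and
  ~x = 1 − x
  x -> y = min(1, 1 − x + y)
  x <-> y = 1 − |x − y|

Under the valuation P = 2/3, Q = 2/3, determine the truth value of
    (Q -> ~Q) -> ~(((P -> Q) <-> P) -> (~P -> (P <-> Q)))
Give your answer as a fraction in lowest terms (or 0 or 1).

1/3

~Q = ~2/3 = 1/3
Q -> ~Q = 2/3 -> 1/3 = 2/3
P -> Q = 2/3 -> 2/3 = 1
(P -> Q) <-> P = 1 <-> 2/3 = 2/3
~P = ~2/3 = 1/3
P <-> Q = 2/3 <-> 2/3 = 1
~P -> (P <-> Q) = 1/3 -> 1 = 1
((P -> Q) <-> P) -> (~P -> (P <-> Q)) = 2/3 -> 1 = 1
~(((P -> Q) <-> P) -> (~P -> (P <-> Q))) = ~1 = 0
(Q -> ~Q) -> ~(((P -> Q) <-> P) -> (~P -> (P <-> Q))) = 2/3 -> 0 = 1/3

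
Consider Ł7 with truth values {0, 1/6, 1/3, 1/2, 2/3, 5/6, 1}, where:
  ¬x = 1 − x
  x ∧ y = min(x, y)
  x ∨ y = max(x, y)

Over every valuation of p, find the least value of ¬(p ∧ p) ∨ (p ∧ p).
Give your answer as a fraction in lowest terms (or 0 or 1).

Take p = 1/2:
p ∧ p = 1/2 ∧ 1/2 = 1/2
¬(p ∧ p) = ¬1/2 = 1/2
p ∧ p = 1/2 ∧ 1/2 = 1/2
¬(p ∧ p) ∨ (p ∧ p) = 1/2 ∨ 1/2 = 1/2
No assignment yields a value below 1/2, so this is the minimum.

1/2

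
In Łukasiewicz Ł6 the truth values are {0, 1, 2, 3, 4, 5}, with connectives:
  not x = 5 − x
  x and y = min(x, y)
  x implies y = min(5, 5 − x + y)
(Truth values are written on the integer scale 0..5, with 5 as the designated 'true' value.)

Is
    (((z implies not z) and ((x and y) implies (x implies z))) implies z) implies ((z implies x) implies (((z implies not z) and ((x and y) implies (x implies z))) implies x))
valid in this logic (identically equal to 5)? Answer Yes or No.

Yes

At x = 0, y = 2, z = 2, for instance:
not z = not 2 = 3
z implies not z = 2 implies 3 = 5
x and y = 0 and 2 = 0
x implies z = 0 implies 2 = 5
(x and y) implies (x implies z) = 0 implies 5 = 5
(z implies not z) and ((x and y) implies (x implies z)) = 5 and 5 = 5
((z implies not z) and ((x and y) implies (x implies z))) implies z = 5 implies 2 = 2
z implies x = 2 implies 0 = 3
((z implies not z) and ((x and y) implies (x implies z))) implies x = 5 implies 0 = 0
(z implies x) implies (((z implies not z) and ((x and y) implies (x implies z))) implies x) = 3 implies 0 = 2
(((z implies not z) and ((x and y) implies (x implies z))) implies z) implies ((z implies x) implies (((z implies not z) and ((x and y) implies (x implies z))) implies x)) = 2 implies 2 = 5
and checking the remaining 215 assignments likewise gives ≥ 5 in every case.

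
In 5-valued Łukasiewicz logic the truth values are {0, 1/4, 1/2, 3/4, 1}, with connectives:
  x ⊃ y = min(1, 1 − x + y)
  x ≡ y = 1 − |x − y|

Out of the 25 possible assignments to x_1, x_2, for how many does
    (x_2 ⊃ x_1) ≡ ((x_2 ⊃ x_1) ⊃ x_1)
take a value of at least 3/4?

14

value 1: 7 assignments (counts)
value 3/4: 7 assignments (counts)
value 1/2: 6 assignments
value 1/4: 3 assignments
value 0: 2 assignments
So 14 of the 25 assignments meet the threshold.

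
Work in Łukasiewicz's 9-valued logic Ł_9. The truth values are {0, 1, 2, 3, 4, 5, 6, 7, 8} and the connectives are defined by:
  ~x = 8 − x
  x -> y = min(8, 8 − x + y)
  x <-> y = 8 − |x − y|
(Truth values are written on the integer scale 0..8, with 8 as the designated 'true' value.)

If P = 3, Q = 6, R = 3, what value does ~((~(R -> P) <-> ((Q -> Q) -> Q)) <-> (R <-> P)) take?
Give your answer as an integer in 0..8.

6

R -> P = 3 -> 3 = 8
~(R -> P) = ~8 = 0
Q -> Q = 6 -> 6 = 8
(Q -> Q) -> Q = 8 -> 6 = 6
~(R -> P) <-> ((Q -> Q) -> Q) = 0 <-> 6 = 2
R <-> P = 3 <-> 3 = 8
(~(R -> P) <-> ((Q -> Q) -> Q)) <-> (R <-> P) = 2 <-> 8 = 2
~((~(R -> P) <-> ((Q -> Q) -> Q)) <-> (R <-> P)) = ~2 = 6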